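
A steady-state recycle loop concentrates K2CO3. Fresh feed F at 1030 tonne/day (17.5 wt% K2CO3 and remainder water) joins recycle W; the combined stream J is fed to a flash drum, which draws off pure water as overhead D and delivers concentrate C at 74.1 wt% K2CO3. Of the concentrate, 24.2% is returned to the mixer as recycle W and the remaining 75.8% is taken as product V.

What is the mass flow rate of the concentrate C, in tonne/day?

320.9 tonne/day

Overall K2CO3 balance (none leaves overhead): K2CO3 in fresh feed = K2CO3 in product, i.e. 1030×0.175 = (1−0.242)·C·0.741.
C = 180.25/(0.741×0.758) = 320.91 tonne/day.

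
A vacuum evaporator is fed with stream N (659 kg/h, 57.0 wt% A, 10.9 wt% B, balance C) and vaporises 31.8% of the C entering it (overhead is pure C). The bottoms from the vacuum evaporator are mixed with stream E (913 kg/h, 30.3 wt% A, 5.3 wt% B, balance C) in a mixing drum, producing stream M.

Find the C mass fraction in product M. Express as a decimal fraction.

0.487

Vapour removed = 0.318×0.321×659 = 67.269 kg/h; concentrate = 591.73 kg/h.
C reaching the mixer = 144.27 (from concentrate) + 913×0.644 = 732.24 kg/h.
Product flow = 591.73 + 913 = 1504.7 kg/h; C fraction = 0.487.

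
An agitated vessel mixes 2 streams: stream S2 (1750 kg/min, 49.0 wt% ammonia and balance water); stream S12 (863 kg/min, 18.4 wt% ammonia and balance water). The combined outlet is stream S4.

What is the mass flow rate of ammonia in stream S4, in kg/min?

1016 kg/min

ammonia out = ammonia in = 1750×0.490 + 863×0.184 = 1016.3 kg/min.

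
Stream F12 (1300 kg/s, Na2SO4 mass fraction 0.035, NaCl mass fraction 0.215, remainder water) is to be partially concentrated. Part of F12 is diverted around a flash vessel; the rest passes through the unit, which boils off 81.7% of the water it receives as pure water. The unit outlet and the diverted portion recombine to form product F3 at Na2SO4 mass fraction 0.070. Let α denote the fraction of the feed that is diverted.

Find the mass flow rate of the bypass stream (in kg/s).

239.2 kg/s

All 1300×0.035 = 45.5 kg/s of Na2SO4 reaches F3, so F3 = 45.5/0.070 = 650 kg/s and vapour = 650 kg/s.
The evaporator receives (1−α)·1300 of feed at 0.750 water and removes 0.817 of that water:
0.817×0.750×(1−α)×1300 = 650
(1−α) = 650/796.57 = 0.8160;  α = 0.1840.
Bypass flow = 0.1840×1300 = 239.21 kg/s.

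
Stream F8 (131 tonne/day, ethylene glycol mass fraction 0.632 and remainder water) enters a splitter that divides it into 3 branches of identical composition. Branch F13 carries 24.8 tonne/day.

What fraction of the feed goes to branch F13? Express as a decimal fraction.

0.189

Fraction to F13 = 24.8/131 = 0.1893.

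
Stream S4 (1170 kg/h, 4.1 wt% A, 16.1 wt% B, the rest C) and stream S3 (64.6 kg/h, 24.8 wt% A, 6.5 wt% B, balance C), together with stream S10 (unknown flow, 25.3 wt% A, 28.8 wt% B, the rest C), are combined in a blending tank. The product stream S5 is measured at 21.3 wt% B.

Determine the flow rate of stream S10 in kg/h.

Let S10 be the unknown flow. Total out = 1234.6 + S10.
B balance: 192.57 + 0.288·S10 = 0.213·(1234.6 + S10)
(0.288 − 0.213)·S10 = 0.213×1234.6 − 192.57 = 70.401
S10 = 70.401 / 0.075 = 938.68 kg/h

938.7 kg/h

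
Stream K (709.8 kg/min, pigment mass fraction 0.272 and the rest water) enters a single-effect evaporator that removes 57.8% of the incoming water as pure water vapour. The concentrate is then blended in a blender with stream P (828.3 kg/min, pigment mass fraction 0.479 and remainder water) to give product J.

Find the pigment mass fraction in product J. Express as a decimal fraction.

Vapour removed = 0.578×0.728×709.8 = 298.67 kg/min; concentrate = 411.13 kg/min.
pigment reaching the mixer = 193.07 (from concentrate) + 828.3×0.479 = 589.82 kg/min.
Product flow = 411.13 + 828.3 = 1239.4 kg/min; pigment fraction = 0.476.

0.476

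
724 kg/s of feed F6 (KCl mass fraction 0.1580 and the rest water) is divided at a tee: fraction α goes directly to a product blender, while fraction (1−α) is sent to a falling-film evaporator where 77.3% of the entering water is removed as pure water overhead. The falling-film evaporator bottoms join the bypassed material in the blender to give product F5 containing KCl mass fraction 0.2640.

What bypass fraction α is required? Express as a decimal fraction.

0.383

All 724×0.158 = 114.39 kg/s of KCl reaches F5, so F5 = 114.39/0.264 = 433.3 kg/s and vapour = 290.7 kg/s.
The evaporator receives (1−α)·724 of feed at 0.842 water and removes 0.773 of that water:
0.773×0.842×(1−α)×724 = 290.7
(1−α) = 290.7/471.23 = 0.6169;  α = 0.3831.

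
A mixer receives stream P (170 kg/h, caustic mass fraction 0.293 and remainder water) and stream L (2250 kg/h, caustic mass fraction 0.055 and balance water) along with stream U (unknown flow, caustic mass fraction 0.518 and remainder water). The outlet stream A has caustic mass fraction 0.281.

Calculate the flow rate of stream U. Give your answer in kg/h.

2137 kg/h

Let U be the unknown flow. Total out = 2420 + U.
caustic balance: 173.56 + 0.518·U = 0.281·(2420 + U)
(0.518 − 0.281)·U = 0.281×2420 − 173.56 = 506.46
U = 506.46 / 0.237 = 2137 kg/h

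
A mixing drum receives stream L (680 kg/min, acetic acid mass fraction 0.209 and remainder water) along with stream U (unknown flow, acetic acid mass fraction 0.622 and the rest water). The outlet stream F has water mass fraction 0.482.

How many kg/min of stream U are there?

2020 kg/min

Let U be the unknown flow. Total out = 680 + U.
water balance: 537.88 + 0.378·U = 0.482·(680 + U)
(0.378 − 0.482)·U = 0.482×680 − 537.88 = -210.12
U = -210.12 / -0.104 = 2020.4 kg/min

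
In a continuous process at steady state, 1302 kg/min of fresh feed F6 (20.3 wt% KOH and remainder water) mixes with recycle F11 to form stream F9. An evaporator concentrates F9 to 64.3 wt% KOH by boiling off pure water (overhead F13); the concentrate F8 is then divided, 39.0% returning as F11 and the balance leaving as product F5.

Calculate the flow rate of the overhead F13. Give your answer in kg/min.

890.9 kg/min

Overall KOH balance (none leaves overhead): KOH in fresh feed = KOH in product, i.e. 1302×0.203 = (1−0.390)·F8·0.643.
F8 = 264.31/(0.643×0.610) = 673.85 kg/min.
Recycle F11 = 0.390×673.85 = 262.8 kg/min.
Combined feed F9 = 1302 + 262.8 = 1564.8 kg/min.
Overhead F13 = F9 − F8 = 1564.8 − 673.85 = 890.95 kg/min.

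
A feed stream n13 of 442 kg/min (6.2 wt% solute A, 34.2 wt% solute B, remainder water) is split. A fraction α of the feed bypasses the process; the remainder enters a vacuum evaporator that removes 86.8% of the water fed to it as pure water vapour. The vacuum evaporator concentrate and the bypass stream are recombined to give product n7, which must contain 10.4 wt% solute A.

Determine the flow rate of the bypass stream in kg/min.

96.96 kg/min

All 442×0.062 = 27.404 kg/min of solute A reaches n7, so n7 = 27.404/0.104 = 263.5 kg/min and vapour = 178.5 kg/min.
The evaporator receives (1−α)·442 of feed at 0.596 water and removes 0.868 of that water:
0.868×0.596×(1−α)×442 = 178.5
(1−α) = 178.5/228.66 = 0.7806;  α = 0.2194.
Bypass flow = 0.2194×442 = 96.958 kg/min.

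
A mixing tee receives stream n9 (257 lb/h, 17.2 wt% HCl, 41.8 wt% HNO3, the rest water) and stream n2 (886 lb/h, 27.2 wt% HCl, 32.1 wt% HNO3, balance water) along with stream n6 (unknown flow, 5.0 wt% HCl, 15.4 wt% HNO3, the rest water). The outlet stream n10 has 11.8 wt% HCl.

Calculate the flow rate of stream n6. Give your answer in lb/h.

Let n6 be the unknown flow. Total out = 1143 + n6.
HCl balance: 285.2 + 0.050·n6 = 0.118·(1143 + n6)
(0.050 − 0.118)·n6 = 0.118×1143 − 285.2 = -150.32
n6 = -150.32 / -0.068 = 2210.6 lb/h

2211 lb/h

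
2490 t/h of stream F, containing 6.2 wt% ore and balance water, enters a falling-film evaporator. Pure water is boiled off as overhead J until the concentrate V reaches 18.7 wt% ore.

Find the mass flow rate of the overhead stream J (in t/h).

ore is conserved: 2490×0.062 = 154.38 t/h all reports to the concentrate.
Concentrate = 154.38/(target fraction) = 825.56 t/h.
Overhead = 2490 − 825.56 = 1664.4 t/h.

1664 t/h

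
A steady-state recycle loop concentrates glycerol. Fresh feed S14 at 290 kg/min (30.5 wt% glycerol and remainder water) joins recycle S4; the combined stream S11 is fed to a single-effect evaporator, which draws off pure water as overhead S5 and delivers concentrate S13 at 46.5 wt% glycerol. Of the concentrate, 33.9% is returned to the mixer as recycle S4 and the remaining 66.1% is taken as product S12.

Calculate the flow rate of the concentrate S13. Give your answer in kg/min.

Overall glycerol balance (none leaves overhead): glycerol in fresh feed = glycerol in product, i.e. 290×0.305 = (1−0.339)·S13·0.465.
S13 = 88.45/(0.465×0.661) = 287.77 kg/min.

287.8 kg/min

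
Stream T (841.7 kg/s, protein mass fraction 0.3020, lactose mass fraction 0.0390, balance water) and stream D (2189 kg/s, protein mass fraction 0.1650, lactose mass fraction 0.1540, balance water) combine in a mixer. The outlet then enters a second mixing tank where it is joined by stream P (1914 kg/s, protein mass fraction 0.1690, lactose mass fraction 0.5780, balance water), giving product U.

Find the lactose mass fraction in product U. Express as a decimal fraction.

Overall, product flow = 4944.7 kg/s.
lactose in = 841.7×0.039 + 2189×0.154 + 1914×0.578 = 1476.2 kg/s.
lactose fraction in U = 0.2985.

0.2985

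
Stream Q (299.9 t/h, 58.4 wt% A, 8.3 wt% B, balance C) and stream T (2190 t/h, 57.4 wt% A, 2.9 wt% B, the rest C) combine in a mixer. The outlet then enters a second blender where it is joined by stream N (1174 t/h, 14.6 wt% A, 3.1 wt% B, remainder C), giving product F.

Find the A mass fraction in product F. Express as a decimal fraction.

Overall, product flow = 3663.9 t/h.
A in = 299.9×0.584 + 2190×0.574 + 1174×0.146 = 1603.6 t/h.
A fraction in F = 0.438.

0.438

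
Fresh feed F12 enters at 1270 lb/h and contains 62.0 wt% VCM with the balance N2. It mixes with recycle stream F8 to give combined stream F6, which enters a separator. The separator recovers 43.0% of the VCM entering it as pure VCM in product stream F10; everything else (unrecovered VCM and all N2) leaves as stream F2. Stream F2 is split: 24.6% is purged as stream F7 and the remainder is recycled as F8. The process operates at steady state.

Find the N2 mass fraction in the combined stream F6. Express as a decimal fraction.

0.587

N2 enters only via F12 and leaves only via the purge: 1270×0.380 = 0.246×(N2 in F2), and the separator passes all N2, so N2 in F6 = N2 in F2 = 1961.8 lb/h.
VCM in F6: m_A = 1270×0.620 + (1−0.246)·(1−0.430)·m_A, so m_A = 787.4/0.5702 = 1380.9 lb/h.
F6 = 1380.9 + 1961.8 = 3342.7 lb/h.
N2 fraction in F6 = 1961.8/3342.7 = 0.587.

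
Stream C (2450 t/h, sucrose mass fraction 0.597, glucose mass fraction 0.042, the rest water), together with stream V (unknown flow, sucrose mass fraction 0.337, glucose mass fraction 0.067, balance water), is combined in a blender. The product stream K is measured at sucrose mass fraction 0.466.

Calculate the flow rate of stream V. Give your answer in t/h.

Let V be the unknown flow. Total out = 2450 + V.
sucrose balance: 1462.6 + 0.337·V = 0.466·(2450 + V)
(0.337 − 0.466)·V = 0.466×2450 − 1462.6 = -320.95
V = -320.95 / -0.129 = 2488 t/h

2488 t/h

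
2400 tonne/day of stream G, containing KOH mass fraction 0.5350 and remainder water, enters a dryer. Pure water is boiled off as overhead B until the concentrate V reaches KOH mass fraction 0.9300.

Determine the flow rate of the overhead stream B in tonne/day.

KOH is conserved: 2400×0.535 = 1284 tonne/day all reports to the concentrate.
Concentrate = 1284/(target fraction) = 1380.6 tonne/day.
Overhead = 2400 − 1380.6 = 1019.4 tonne/day.

1019 tonne/day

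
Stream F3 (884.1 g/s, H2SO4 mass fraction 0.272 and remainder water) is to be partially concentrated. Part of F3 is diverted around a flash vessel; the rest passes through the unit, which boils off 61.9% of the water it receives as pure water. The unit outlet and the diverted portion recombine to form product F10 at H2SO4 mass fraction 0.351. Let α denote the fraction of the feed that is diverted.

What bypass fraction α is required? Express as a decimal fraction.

All 884.1×0.272 = 240.48 g/s of H2SO4 reaches F10, so F10 = 240.48/0.351 = 685.11 g/s and vapour = 198.99 g/s.
The evaporator receives (1−α)·884.1 of feed at 0.728 water and removes 0.619 of that water:
0.619×0.728×(1−α)×884.1 = 198.99
(1−α) = 198.99/398.4 = 0.4995;  α = 0.5005.

0.501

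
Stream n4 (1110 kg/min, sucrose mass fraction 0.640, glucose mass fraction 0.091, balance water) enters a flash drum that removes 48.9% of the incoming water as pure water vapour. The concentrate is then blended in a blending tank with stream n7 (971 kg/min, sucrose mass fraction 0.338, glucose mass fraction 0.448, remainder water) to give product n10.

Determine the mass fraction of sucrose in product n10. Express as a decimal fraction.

Vapour removed = 0.489×0.269×1110 = 146.01 kg/min; concentrate = 963.99 kg/min.
sucrose reaching the mixer = 710.4 (from concentrate) + 971×0.338 = 1038.6 kg/min.
Product flow = 963.99 + 971 = 1935 kg/min; sucrose fraction = 0.537.

0.537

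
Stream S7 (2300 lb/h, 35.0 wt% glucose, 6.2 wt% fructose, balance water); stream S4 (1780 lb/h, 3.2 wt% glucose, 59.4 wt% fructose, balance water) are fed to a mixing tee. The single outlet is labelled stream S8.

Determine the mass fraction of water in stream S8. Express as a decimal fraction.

0.495

Total flow out = 2300 + 1780 = 4080 lb/h.
water in = 2300×0.588 + 1780×0.374 = 2018.1 lb/h.
water mass fraction in S8 = 2018.1/4080 = 0.495.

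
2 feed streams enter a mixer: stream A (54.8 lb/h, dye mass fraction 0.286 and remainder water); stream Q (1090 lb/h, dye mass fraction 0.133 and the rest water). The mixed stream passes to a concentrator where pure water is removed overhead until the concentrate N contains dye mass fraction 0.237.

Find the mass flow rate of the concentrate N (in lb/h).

677.8 lb/h

dye entering = 54.8×0.286 + 1090×0.133 = 160.64 lb/h.
All dye reports to N, so N = 160.64/0.237 = 677.82 lb/h.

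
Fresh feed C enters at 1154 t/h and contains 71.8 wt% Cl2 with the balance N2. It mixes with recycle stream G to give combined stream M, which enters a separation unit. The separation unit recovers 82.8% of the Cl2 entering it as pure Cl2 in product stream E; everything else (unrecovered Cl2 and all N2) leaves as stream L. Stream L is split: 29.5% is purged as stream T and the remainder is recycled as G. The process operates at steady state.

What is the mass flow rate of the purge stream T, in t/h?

373.3 t/h

N2 enters only via C and leaves only via the purge: 1154×0.282 = 0.295×(N2 in L), and the separation unit passes all N2, so N2 in M = N2 in L = 1103.1 t/h.
Cl2 in M: m_A = 1154×0.718 + (1−0.295)·(1−0.828)·m_A, so m_A = 828.57/0.8787 = 942.91 t/h.
L = (1−0.828)×942.91 + 1103.1 = 1265.3 t/h.
Purge T = 0.295×1265.3 = 373.27 t/h.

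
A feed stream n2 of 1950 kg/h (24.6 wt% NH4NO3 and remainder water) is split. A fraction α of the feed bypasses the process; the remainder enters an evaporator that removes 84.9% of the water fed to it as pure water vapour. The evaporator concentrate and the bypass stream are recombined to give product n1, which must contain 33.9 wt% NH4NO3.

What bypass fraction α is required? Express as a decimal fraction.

All 1950×0.246 = 479.7 kg/h of NH4NO3 reaches n1, so n1 = 479.7/0.339 = 1415 kg/h and vapour = 534.96 kg/h.
The evaporator receives (1−α)·1950 of feed at 0.754 water and removes 0.849 of that water:
0.849×0.754×(1−α)×1950 = 534.96
(1−α) = 534.96/1248.3 = 0.4286;  α = 0.5714.

0.571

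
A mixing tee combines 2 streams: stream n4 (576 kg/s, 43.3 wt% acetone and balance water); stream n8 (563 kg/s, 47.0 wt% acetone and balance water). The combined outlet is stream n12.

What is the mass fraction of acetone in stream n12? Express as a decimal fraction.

0.451

Total flow out = 576 + 563 = 1139 kg/s.
acetone in = 576×0.433 + 563×0.470 = 514.02 kg/s.
acetone mass fraction in n12 = 514.02/1139 = 0.451.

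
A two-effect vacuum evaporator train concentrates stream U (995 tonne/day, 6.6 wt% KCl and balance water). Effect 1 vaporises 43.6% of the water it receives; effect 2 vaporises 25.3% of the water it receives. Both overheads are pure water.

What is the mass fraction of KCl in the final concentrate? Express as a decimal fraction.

0.144

water in feed = 995×0.934 = 929.33 tonne/day.
After stage 1: water left = (1−0.436)×929.33 = 524.14; stream total = 589.81 tonne/day.
After stage 2: water left = (1−0.253)×524.14 = 391.53; final concentrate = 457.2 tonne/day.
KCl fraction = 65.67/457.2 = 0.144.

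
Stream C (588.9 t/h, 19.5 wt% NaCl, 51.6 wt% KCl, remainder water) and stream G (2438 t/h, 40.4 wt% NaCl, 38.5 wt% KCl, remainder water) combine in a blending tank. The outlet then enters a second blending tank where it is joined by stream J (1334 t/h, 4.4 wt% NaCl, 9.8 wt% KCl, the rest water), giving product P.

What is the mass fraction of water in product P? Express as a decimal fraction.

Overall, product flow = 4360.9 t/h.
water in = 588.9×0.289 + 2438×0.211 + 1334×0.858 = 1829.2 t/h.
water fraction in P = 0.419.

0.419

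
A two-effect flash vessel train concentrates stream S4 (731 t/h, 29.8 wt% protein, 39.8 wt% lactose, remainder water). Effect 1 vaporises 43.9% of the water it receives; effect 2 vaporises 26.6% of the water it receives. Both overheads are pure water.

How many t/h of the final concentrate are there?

600.3 t/h

water in feed = 731×0.304 = 222.22 t/h.
After stage 1: water left = (1−0.439)×222.22 = 124.67; stream total = 633.44 t/h.
After stage 2: water left = (1−0.266)×124.67 = 91.506; final concentrate = 600.28 t/h.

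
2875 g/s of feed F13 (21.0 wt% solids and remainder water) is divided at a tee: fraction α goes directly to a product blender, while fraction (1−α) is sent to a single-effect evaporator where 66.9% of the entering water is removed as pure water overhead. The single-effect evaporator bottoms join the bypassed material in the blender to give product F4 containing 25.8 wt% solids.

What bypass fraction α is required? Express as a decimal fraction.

All 2875×0.210 = 603.75 g/s of solids reaches F4, so F4 = 603.75/0.258 = 2340.1 g/s and vapour = 534.88 g/s.
The evaporator receives (1−α)·2875 of feed at 0.790 water and removes 0.669 of that water:
0.669×0.790×(1−α)×2875 = 534.88
(1−α) = 534.88/1519.5 = 0.3520;  α = 0.6480.

0.648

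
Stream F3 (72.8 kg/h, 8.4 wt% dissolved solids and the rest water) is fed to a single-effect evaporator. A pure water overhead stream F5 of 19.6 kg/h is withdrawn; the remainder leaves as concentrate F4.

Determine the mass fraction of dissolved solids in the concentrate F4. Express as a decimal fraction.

0.115

dissolved solids is not removed: 72.8×0.084 = 6.1152 kg/h of dissolved solids enters F4.
Concentrate = 72.8 − 19.6 = 53.2 kg/h.
Mass fraction = 6.1152/53.2 = 0.115.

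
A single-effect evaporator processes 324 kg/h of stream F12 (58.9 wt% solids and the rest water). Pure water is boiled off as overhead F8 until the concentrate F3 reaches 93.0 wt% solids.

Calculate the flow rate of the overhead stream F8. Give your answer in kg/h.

118.8 kg/h

solids is conserved: 324×0.589 = 190.84 kg/h all reports to the concentrate.
Concentrate = 190.84/(target fraction) = 205.2 kg/h.
Overhead = 324 − 205.2 = 118.8 kg/h.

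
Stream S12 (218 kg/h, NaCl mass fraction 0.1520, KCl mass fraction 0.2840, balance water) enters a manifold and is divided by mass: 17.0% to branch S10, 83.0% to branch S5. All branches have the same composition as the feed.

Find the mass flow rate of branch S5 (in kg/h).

180.9 kg/h

Branch S5 flow = 0.830×218 = 180.94 kg/h.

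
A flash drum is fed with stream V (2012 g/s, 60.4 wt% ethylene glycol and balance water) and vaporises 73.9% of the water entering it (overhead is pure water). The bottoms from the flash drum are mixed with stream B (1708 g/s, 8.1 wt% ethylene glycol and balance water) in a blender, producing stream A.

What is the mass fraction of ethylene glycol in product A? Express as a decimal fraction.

Vapour removed = 0.739×0.396×2012 = 588.8 g/s; concentrate = 1423.2 g/s.
ethylene glycol reaching the mixer = 1215.2 (from concentrate) + 1708×0.081 = 1353.6 g/s.
Product flow = 1423.2 + 1708 = 3131.2 g/s; ethylene glycol fraction = 0.432.

0.432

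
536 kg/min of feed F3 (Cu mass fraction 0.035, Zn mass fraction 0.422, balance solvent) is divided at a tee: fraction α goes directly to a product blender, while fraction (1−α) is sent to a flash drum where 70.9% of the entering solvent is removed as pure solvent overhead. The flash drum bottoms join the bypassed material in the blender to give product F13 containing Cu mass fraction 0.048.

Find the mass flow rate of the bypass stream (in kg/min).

158.9 kg/min

All 536×0.035 = 18.76 kg/min of Cu reaches F13, so F13 = 18.76/0.048 = 390.83 kg/min and vapour = 145.17 kg/min.
The evaporator receives (1−α)·536 of feed at 0.543 solvent and removes 0.709 of that solvent:
0.709×0.543×(1−α)×536 = 145.17
(1−α) = 145.17/206.35 = 0.7035;  α = 0.2965.
Bypass flow = 0.2965×536 = 158.93 kg/min.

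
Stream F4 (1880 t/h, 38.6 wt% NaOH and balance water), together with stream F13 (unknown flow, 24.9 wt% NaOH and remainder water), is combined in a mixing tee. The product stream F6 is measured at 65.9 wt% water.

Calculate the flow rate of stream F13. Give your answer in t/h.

919.6 t/h

Let F13 be the unknown flow. Total out = 1880 + F13.
water balance: 1154.3 + 0.751·F13 = 0.659·(1880 + F13)
(0.751 − 0.659)·F13 = 0.659×1880 − 1154.3 = 84.6
F13 = 84.6 / 0.092 = 919.57 t/h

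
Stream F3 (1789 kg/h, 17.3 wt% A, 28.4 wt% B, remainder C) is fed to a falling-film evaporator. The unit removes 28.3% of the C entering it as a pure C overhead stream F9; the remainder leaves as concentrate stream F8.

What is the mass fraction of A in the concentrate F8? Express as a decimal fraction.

0.204

A is not removed: 1789×0.173 = 309.5 kg/h of A enters F8.
C entering = 1789×0.543 = 971.43 kg/h; overhead removed = 0.283×971.43 = 274.91 kg/h.
Concentrate = 1789 − 274.91 = 1514.1 kg/h.
Mass fraction = 309.5/1514.1 = 0.204.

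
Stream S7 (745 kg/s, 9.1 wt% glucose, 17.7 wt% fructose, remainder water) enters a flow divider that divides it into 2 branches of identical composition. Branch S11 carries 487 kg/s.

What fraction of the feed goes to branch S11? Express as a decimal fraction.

0.654

Fraction to S11 = 487/745 = 0.6537.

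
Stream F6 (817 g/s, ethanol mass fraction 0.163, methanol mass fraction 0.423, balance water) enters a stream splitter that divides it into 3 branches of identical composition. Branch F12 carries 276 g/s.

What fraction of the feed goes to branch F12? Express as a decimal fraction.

0.338

Fraction to F12 = 276/817 = 0.3378.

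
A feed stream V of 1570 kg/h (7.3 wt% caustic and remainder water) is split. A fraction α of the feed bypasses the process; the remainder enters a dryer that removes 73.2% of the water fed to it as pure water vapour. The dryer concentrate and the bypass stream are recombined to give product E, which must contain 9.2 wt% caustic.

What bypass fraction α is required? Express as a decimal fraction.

0.696

All 1570×0.073 = 114.61 kg/h of caustic reaches E, so E = 114.61/0.092 = 1245.8 kg/h and vapour = 324.24 kg/h.
The evaporator receives (1−α)·1570 of feed at 0.927 water and removes 0.732 of that water:
0.732×0.927×(1−α)×1570 = 324.24
(1−α) = 324.24/1065.3 = 0.3044;  α = 0.6956.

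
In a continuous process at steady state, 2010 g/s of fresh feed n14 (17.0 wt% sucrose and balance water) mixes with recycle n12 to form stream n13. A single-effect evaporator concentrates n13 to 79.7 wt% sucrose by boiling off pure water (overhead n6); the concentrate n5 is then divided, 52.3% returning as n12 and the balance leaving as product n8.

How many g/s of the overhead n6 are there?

Overall sucrose balance (none leaves overhead): sucrose in fresh feed = sucrose in product, i.e. 2010×0.170 = (1−0.523)·n5·0.797.
n5 = 341.7/(0.797×0.477) = 898.81 g/s.
Recycle n12 = 0.523×898.81 = 470.08 g/s.
Combined feed n13 = 2010 + 470.08 = 2480.1 g/s.
Overhead n6 = n13 − n5 = 2480.1 − 898.81 = 1581.3 g/s.

1581 g/s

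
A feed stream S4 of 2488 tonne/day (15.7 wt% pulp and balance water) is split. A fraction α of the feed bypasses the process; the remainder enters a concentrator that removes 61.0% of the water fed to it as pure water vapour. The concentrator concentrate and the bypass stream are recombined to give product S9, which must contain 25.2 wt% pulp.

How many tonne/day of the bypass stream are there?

664 tonne/day

All 2488×0.157 = 390.62 tonne/day of pulp reaches S9, so S9 = 390.62/0.252 = 1550.1 tonne/day and vapour = 937.94 tonne/day.
The evaporator receives (1−α)·2488 of feed at 0.843 water and removes 0.610 of that water:
0.610×0.843×(1−α)×2488 = 937.94
(1−α) = 937.94/1279.4 = 0.7331;  α = 0.2669.
Bypass flow = 0.2669×2488 = 664.04 tonne/day.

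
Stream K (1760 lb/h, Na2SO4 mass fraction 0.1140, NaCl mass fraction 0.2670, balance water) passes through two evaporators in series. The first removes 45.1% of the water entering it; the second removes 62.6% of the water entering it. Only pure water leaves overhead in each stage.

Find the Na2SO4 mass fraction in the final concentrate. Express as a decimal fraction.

0.2244

water in feed = 1760×0.619 = 1089.4 lb/h.
After stage 1: water left = (1−0.451)×1089.4 = 598.1; stream total = 1268.7 lb/h.
After stage 2: water left = (1−0.626)×598.1 = 223.69; final concentrate = 894.25 lb/h.
Na2SO4 fraction = 200.64/894.25 = 0.2244.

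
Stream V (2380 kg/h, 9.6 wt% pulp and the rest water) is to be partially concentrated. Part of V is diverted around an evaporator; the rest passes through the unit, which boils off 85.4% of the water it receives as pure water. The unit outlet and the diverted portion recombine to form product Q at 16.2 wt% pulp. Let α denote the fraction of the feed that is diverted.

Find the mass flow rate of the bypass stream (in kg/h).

1124 kg/h

All 2380×0.096 = 228.48 kg/h of pulp reaches Q, so Q = 228.48/0.162 = 1410.4 kg/h and vapour = 969.63 kg/h.
The evaporator receives (1−α)·2380 of feed at 0.904 water and removes 0.854 of that water:
0.854×0.904×(1−α)×2380 = 969.63
(1−α) = 969.63/1837.4 = 0.5277;  α = 0.4723.
Bypass flow = 0.4723×2380 = 1124 kg/h.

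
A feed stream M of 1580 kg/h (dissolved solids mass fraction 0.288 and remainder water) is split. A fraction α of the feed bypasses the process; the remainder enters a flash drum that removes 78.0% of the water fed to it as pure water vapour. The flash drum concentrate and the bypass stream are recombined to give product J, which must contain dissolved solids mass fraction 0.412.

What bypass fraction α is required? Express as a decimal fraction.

All 1580×0.288 = 455.04 kg/h of dissolved solids reaches J, so J = 455.04/0.412 = 1104.5 kg/h and vapour = 475.53 kg/h.
The evaporator receives (1−α)·1580 of feed at 0.712 water and removes 0.780 of that water:
0.780×0.712×(1−α)×1580 = 475.53
(1−α) = 475.53/877.47 = 0.5419;  α = 0.4581.

0.458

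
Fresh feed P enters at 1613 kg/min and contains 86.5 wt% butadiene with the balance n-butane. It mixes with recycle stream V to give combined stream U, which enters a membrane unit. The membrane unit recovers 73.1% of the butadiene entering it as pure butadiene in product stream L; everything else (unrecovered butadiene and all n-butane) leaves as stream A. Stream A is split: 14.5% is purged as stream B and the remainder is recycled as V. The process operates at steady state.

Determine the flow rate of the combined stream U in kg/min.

3314 kg/min

n-butane enters only via P and leaves only via the purge: 1613×0.135 = 0.145×(n-butane in A), and the membrane unit passes all n-butane, so n-butane in U = n-butane in A = 1501.8 kg/min.
butadiene in U: m_A = 1613×0.865 + (1−0.145)·(1−0.731)·m_A, so m_A = 1395.2/0.7700 = 1812 kg/min.
U = 1812 + 1501.8 = 3313.8 kg/min.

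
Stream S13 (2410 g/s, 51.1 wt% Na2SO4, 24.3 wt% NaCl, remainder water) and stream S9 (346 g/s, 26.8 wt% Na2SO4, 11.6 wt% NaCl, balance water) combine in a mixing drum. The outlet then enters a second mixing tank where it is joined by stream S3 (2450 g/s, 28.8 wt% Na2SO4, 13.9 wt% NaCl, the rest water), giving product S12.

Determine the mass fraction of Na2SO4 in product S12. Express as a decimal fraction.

Overall, product flow = 5206 g/s.
Na2SO4 in = 2410×0.511 + 346×0.268 + 2450×0.288 = 2029.8 g/s.
Na2SO4 fraction in S12 = 0.390.

0.390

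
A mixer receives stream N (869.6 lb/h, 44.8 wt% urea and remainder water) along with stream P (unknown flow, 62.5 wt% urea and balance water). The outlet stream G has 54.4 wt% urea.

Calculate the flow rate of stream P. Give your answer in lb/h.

1031 lb/h

Let P be the unknown flow. Total out = 869.6 + P.
urea balance: 389.58 + 0.625·P = 0.544·(869.6 + P)
(0.625 − 0.544)·P = 0.544×869.6 − 389.58 = 83.482
P = 83.482 / 0.081 = 1030.6 lb/h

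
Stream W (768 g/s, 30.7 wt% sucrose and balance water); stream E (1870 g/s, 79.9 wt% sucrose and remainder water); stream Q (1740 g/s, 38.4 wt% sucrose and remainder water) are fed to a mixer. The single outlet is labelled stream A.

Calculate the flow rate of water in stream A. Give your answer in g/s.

water out = water in = 768×0.693 + 1870×0.201 + 1740×0.616 = 1979.9 g/s.

1980 g/s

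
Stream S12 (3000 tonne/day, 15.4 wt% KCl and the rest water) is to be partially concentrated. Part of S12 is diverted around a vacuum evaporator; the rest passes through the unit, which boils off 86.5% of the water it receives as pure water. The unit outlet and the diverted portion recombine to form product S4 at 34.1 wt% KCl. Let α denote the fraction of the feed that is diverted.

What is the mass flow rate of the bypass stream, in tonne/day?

751.9 tonne/day

All 3000×0.154 = 462 tonne/day of KCl reaches S4, so S4 = 462/0.341 = 1354.8 tonne/day and vapour = 1645.2 tonne/day.
The evaporator receives (1−α)·3000 of feed at 0.846 water and removes 0.865 of that water:
0.865×0.846×(1−α)×3000 = 1645.2
(1−α) = 1645.2/2195.4 = 0.7494;  α = 0.2506.
Bypass flow = 0.2506×3000 = 751.87 tonne/day.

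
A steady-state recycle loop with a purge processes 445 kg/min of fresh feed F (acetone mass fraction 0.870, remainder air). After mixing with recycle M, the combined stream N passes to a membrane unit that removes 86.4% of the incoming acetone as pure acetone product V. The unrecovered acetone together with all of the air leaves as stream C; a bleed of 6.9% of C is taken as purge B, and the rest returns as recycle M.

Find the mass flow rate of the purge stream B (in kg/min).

air enters only via F and leaves only via the purge: 445×0.130 = 0.069×(air in C), and the membrane unit passes all air, so air in N = air in C = 838.41 kg/min.
acetone in N: m_A = 445×0.870 + (1−0.069)·(1−0.864)·m_A, so m_A = 387.15/0.8734 = 443.28 kg/min.
C = (1−0.864)×443.28 + 838.41 = 898.69 kg/min.
Purge B = 0.069×898.69 = 62.01 kg/min.

62.01 kg/min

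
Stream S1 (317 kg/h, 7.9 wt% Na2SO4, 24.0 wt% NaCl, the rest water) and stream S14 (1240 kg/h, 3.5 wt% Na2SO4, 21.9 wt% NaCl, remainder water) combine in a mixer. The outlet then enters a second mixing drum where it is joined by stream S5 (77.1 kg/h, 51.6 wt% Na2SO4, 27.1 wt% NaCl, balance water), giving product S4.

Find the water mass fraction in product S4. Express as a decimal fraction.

Overall, product flow = 1634.1 kg/h.
water in = 317×0.681 + 1240×0.746 + 77.1×0.213 = 1157.3 kg/h.
water fraction in S4 = 0.7082.

0.7082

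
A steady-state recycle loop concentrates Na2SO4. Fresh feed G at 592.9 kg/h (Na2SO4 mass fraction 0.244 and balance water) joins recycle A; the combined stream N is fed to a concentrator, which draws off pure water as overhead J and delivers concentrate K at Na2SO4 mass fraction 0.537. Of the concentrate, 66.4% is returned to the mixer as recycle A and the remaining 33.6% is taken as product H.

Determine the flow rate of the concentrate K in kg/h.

Overall Na2SO4 balance (none leaves overhead): Na2SO4 in fresh feed = Na2SO4 in product, i.e. 592.9×0.244 = (1−0.664)·K·0.537.
K = 144.67/(0.537×0.336) = 801.78 kg/h.

801.8 kg/h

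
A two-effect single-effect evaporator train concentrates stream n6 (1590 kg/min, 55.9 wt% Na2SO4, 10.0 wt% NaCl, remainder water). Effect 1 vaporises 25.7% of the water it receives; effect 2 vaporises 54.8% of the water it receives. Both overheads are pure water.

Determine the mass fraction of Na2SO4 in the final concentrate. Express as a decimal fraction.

water in feed = 1590×0.341 = 542.19 kg/min.
After stage 1: water left = (1−0.257)×542.19 = 402.85; stream total = 1450.7 kg/min.
After stage 2: water left = (1−0.548)×402.85 = 182.09; final concentrate = 1229.9 kg/min.
Na2SO4 fraction = 888.81/1229.9 = 0.723.

0.723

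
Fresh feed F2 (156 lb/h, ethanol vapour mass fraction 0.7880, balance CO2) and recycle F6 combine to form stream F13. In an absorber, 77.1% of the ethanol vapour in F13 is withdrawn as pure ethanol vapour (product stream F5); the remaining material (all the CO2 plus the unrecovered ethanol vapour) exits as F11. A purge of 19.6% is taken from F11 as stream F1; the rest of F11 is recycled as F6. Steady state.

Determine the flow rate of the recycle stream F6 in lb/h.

163.4 lb/h

CO2 enters only via F2 and leaves only via the purge: 156×0.212 = 0.196×(CO2 in F11), and the absorber passes all CO2, so CO2 in F13 = CO2 in F11 = 168.73 lb/h.
ethanol vapour in F13: m_A = 156×0.788 + (1−0.196)·(1−0.771)·m_A, so m_A = 122.93/0.8159 = 150.67 lb/h.
F11 = (1−0.771)×150.67 + 168.73 = 203.24 lb/h.
Recycle F6 = (1−0.196)×203.24 = 163.4 lb/h.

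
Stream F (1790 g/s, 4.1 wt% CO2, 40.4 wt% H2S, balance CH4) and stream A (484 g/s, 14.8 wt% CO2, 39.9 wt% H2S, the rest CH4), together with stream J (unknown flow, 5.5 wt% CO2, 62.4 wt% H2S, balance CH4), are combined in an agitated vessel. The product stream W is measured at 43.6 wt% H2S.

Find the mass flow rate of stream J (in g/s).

399.9 g/s

Let J be the unknown flow. Total out = 2274 + J.
H2S balance: 916.28 + 0.624·J = 0.436·(2274 + J)
(0.624 − 0.436)·J = 0.436×2274 − 916.28 = 75.188
J = 75.188 / 0.188 = 399.94 g/s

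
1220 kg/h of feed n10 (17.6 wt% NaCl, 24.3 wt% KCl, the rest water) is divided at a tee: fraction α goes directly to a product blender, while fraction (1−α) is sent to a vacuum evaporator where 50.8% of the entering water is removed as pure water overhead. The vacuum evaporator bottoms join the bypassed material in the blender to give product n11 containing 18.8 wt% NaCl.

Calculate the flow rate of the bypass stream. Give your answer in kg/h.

All 1220×0.176 = 214.72 kg/h of NaCl reaches n11, so n11 = 214.72/0.188 = 1142.1 kg/h and vapour = 77.872 kg/h.
The evaporator receives (1−α)·1220 of feed at 0.581 water and removes 0.508 of that water:
0.508×0.581×(1−α)×1220 = 77.872
(1−α) = 77.872/360.08 = 0.2163;  α = 0.7837.
Bypass flow = 0.7837×1220 = 956.16 kg/h.

956.2 kg/h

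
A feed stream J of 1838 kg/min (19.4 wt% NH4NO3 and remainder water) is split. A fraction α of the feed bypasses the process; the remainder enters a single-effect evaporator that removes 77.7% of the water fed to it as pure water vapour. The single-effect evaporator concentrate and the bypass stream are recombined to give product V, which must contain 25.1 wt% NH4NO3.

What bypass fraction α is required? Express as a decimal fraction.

0.637

All 1838×0.194 = 356.57 kg/min of NH4NO3 reaches V, so V = 356.57/0.251 = 1420.6 kg/min and vapour = 417.39 kg/min.
The evaporator receives (1−α)·1838 of feed at 0.806 water and removes 0.777 of that water:
0.777×0.806×(1−α)×1838 = 417.39
(1−α) = 417.39/1151.1 = 0.3626;  α = 0.6374.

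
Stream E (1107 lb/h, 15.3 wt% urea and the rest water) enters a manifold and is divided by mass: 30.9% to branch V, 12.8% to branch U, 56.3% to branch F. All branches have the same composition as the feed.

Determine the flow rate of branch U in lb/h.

Branch U flow = 0.128×1107 = 141.7 lb/h.

141.7 lb/h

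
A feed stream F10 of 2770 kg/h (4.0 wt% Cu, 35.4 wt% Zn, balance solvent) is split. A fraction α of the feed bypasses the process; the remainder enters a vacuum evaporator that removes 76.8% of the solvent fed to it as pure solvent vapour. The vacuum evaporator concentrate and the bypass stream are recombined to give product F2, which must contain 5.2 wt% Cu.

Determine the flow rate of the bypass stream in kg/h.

1397 kg/h

All 2770×0.040 = 110.8 kg/h of Cu reaches F2, so F2 = 110.8/0.052 = 2130.8 kg/h and vapour = 639.23 kg/h.
The evaporator receives (1−α)·2770 of feed at 0.606 solvent and removes 0.768 of that solvent:
0.768×0.606×(1−α)×2770 = 639.23
(1−α) = 639.23/1289.2 = 0.4958;  α = 0.5042.
Bypass flow = 0.5042×2770 = 1396.5 kg/h.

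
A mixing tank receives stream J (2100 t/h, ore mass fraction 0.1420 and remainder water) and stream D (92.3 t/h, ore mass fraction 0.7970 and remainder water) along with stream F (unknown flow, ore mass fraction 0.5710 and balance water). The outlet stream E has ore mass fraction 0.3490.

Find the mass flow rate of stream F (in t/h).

1772 t/h

Let F be the unknown flow. Total out = 2192.3 + F.
ore balance: 371.76 + 0.571·F = 0.349·(2192.3 + F)
(0.571 − 0.349)·F = 0.349×2192.3 − 371.76 = 393.35
F = 393.35 / 0.222 = 1771.8 t/h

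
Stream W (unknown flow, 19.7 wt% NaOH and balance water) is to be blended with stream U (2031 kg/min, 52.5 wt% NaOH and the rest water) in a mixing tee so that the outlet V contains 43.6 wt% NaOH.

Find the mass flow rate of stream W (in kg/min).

756.3 kg/min

Let W be the unknown flow. Total out = 2031 + W.
NaOH balance: 1066.3 + 0.197·W = 0.436·(2031 + W)
(0.197 − 0.436)·W = 0.436×2031 − 1066.3 = -180.76
W = -180.76 / -0.239 = 756.31 kg/min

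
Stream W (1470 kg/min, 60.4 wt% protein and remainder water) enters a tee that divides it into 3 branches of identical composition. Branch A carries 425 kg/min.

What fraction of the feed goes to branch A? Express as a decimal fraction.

Fraction to A = 425/1470 = 0.2891.

0.289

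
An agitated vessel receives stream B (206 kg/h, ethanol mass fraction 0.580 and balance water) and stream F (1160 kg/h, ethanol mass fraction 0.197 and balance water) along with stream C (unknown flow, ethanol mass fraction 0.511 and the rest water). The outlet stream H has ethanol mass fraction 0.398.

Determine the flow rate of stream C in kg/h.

1732 kg/h

Let C be the unknown flow. Total out = 1366 + C.
ethanol balance: 348 + 0.511·C = 0.398·(1366 + C)
(0.511 − 0.398)·C = 0.398×1366 − 348 = 195.67
C = 195.67 / 0.113 = 1731.6 kg/h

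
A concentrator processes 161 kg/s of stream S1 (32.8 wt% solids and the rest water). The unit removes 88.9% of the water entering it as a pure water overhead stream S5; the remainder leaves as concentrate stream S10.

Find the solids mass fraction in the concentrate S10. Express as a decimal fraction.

0.815

solids is not removed: 161×0.328 = 52.808 kg/s of solids enters S10.
water entering = 161×0.672 = 108.19 kg/s; overhead removed = 0.889×108.19 = 96.183 kg/s.
Concentrate = 161 − 96.183 = 64.817 kg/s.
Mass fraction = 52.808/64.817 = 0.815.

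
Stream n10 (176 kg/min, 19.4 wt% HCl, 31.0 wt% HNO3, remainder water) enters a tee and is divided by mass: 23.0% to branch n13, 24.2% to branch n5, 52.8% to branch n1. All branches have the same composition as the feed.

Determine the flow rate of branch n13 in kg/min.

Branch n13 flow = 0.230×176 = 40.48 kg/min.

40.48 kg/min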